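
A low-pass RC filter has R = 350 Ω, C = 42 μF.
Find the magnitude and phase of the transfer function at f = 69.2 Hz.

Step 1 — Angular frequency: ω = 2π·69.2 = 434.8 rad/s.
Step 2 — Transfer function: H(jω) = 1/(1 + jωRC).
Step 3 — Denominator: 1 + jωRC = 1 + j·434.8·350·4.2e-05 = 1 + j6.392.
Step 4 — H = 0.02389 - j0.1527.
Step 5 — Magnitude: |H| = 0.1546 (-16.2 dB); phase: φ = -81.1°.

|H| = 0.1546 (-16.2 dB), φ = -81.1°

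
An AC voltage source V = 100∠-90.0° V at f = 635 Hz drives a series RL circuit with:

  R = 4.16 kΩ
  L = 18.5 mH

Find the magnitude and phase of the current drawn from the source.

Step 1 — Angular frequency: ω = 2π·f = 2π·635 = 3990 rad/s.
Step 2 — Component impedances:
  R: Z = R = 4160 Ω
  L: Z = jωL = j·3990·0.0185 = 0 + j73.81 Ω
Step 3 — Series combination: Z_total = R + L = 4160 + j73.81 Ω = 4161∠1.0° Ω.
Step 4 — Source phasor: V = 100∠-90.0° V = 0 - j100 V.
Step 5 — Ohm's law: I = V / Z_total = (0 - j100) / (4160 + j73.81) = -0.0004264 - j0.02403 A.
Step 6 — Convert to polar: |I| = 0.02403 A, ∠I = -91.0°.

I = 0.02403∠-91.0° A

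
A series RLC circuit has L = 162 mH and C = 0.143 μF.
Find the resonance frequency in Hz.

Step 1 — Resonance condition Im(Z)=0 gives ω₀ = 1/√(LC).
Step 2 — ω₀ = 1/√(0.162·1.43e-07) = 6570 rad/s.
Step 3 — f₀ = ω₀/(2π) = 1046 Hz.

f₀ = 1046 Hz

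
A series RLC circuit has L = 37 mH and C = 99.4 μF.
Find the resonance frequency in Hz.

Step 1 — Resonance condition Im(Z)=0 gives ω₀ = 1/√(LC).
Step 2 — ω₀ = 1/√(0.037·9.94e-05) = 521.4 rad/s.
Step 3 — f₀ = ω₀/(2π) = 82.99 Hz.

f₀ = 82.99 Hz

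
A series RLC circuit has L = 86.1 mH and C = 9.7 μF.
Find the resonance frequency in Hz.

Step 1 — Resonance condition Im(Z)=0 gives ω₀ = 1/√(LC).
Step 2 — ω₀ = 1/√(0.0861·9.7e-06) = 1094 rad/s.
Step 3 — f₀ = ω₀/(2π) = 174.2 Hz.

f₀ = 174.2 Hz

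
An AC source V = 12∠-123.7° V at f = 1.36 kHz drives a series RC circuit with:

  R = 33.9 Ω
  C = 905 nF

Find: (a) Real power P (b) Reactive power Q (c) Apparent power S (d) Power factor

Step 1 — Angular frequency: ω = 2π·f = 2π·1360 = 8545 rad/s.
Step 2 — Component impedances:
  R: Z = R = 33.9 Ω
  C: Z = 1/(jωC) = -j/(ω·C) = 0 - j129.3 Ω
Step 3 — Series combination: Z_total = R + C = 33.9 - j129.3 Ω = 133.7∠-75.3° Ω.
Step 4 — Source phasor: V = 12∠-123.7° V = -6.658 - j9.983 V.
Step 5 — Current: I = V / Z = 0.05961 - j0.06712 A = 0.08977∠-48.4° A.
Step 6 — Complex power: S = V·I* = 0.2732 - j1.042 VA.
Step 7 — Real power: P = Re(S) = 0.2732 W.
Step 8 — Reactive power: Q = Im(S) = -1.042 VAR.
Step 9 — Apparent power: |S| = 1.077 VA.
Step 10 — Power factor: PF = P/|S| = 0.2536 (leading).

(a) P = 0.2732 W  (b) Q = -1.042 VAR  (c) S = 1.077 VA  (d) PF = 0.2536 (leading)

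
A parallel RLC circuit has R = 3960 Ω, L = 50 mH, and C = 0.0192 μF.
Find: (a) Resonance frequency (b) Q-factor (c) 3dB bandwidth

Step 1 — Resonance: ω₀ = 1/√(LC) = 1/√(0.05·1.92e-08) = 3.227e+04 rad/s.
Step 2 — f₀ = ω₀/(2π) = 5137 Hz.
Step 3 — Parallel Q: Q = R/(ω₀L) = 3960/(3.227e+04·0.05) = 2.454.
Step 4 — Bandwidth: Δω = ω₀/Q = 1.315e+04 rad/s; BW = Δω/(2π) = 2093 Hz.

(a) f₀ = 5137 Hz  (b) Q = 2.454  (c) BW = 2093 Hz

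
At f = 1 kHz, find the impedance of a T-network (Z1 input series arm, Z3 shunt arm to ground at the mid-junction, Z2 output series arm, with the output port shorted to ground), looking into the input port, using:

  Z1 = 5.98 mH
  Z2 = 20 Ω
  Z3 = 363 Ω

Step 1 — Angular frequency: ω = 2π·f = 2π·1000 = 6283 rad/s.
Step 2 — Component impedances:
  Z1: Z = jωL = j·6283·0.00598 = 0 + j37.57 Ω
  Z2: Z = R = 20 Ω
  Z3: Z = R = 363 Ω
Step 3 — With the output port shorted to ground, the output series arm Z2 runs from the junction to ground; the shunt arm Z3 also runs from the junction to ground. They appear in parallel: Z3 || Z2 = 18.96 Ω.
Step 4 — Series with input arm Z1: Z_in = Z1 + (Z3 || Z2) = 18.96 + j37.57 Ω = 42.08∠63.2° Ω.

Z = 18.96 + j37.57 Ω = 42.08∠63.2° Ω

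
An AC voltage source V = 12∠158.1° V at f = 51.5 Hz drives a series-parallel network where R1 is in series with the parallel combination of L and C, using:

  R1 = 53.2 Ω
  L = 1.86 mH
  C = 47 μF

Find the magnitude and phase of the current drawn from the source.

Step 1 — Angular frequency: ω = 2π·f = 2π·51.5 = 323.6 rad/s.
Step 2 — Component impedances:
  R1: Z = R = 53.2 Ω
  L: Z = jωL = j·323.6·0.00186 = 0 + j0.6019 Ω
  C: Z = 1/(jωC) = -j/(ω·C) = 0 - j65.75 Ω
Step 3 — Parallel branch: L || C = 1/(1/L + 1/C) = 0 + j0.6074 Ω.
Step 4 — Series with R1: Z_total = R1 + (L || C) = 53.2 + j0.6074 Ω = 53.2∠0.7° Ω.
Step 5 — Source phasor: V = 12∠158.1° V = -11.13 + j4.476 V.
Step 6 — Ohm's law: I = V / Z_total = (-11.13 + j4.476) / (53.2 + j0.6074) = -0.2083 + j0.08651 A.
Step 7 — Convert to polar: |I| = 0.2255 A, ∠I = 157.4°.

I = 0.2255∠157.4° A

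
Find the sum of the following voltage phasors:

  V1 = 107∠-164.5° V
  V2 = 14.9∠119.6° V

Step 1 — Convert each phasor to rectangular form:
  V1 = 107·(cos(-164.5°) + j·sin(-164.5°)) = -103.1 - j28.59 V
  V2 = 14.9·(cos(119.6°) + j·sin(119.6°)) = -7.36 + j12.96 V
Step 2 — Sum components: V_total = -110.5 - j15.64 V.
Step 3 — Convert to polar: |V_total| = 111.6 V, ∠V_total = -171.9°.

V_total = 111.6∠-171.9° V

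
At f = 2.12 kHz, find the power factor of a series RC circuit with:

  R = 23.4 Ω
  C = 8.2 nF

Step 1 — Angular frequency: ω = 2π·f = 2π·2120 = 1.332e+04 rad/s.
Step 2 — Component impedances:
  R: Z = R = 23.4 Ω
  C: Z = 1/(jωC) = -j/(ω·C) = 0 - j9155 Ω
Step 3 — Series combination: Z_total = R + C = 23.4 - j9155 Ω = 9155∠-89.9° Ω.
Step 4 — Power factor: PF = cos(φ) = Re(Z)/|Z| = 23.4/9155 = 0.002556.
Step 5 — Type: Im(Z) = -9155 ⇒ leading (phase φ = -89.9°).

PF = 0.002556 (leading, φ = -89.9°)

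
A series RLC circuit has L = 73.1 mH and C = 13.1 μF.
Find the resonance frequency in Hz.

Step 1 — Resonance condition Im(Z)=0 gives ω₀ = 1/√(LC).
Step 2 — ω₀ = 1/√(0.0731·1.31e-05) = 1022 rad/s.
Step 3 — f₀ = ω₀/(2π) = 162.6 Hz.

f₀ = 162.6 Hz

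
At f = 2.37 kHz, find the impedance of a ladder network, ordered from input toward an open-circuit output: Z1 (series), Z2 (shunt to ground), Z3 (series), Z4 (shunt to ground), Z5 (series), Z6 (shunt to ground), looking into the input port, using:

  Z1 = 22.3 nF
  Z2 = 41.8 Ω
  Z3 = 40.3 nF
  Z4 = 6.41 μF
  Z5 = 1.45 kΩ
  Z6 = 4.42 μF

Step 1 — Angular frequency: ω = 2π·f = 2π·2370 = 1.489e+04 rad/s.
Step 2 — Component impedances:
  Z1: Z = 1/(jωC) = -j/(ω·C) = 0 - j3011 Ω
  Z2: Z = R = 41.8 Ω
  Z3: Z = 1/(jωC) = -j/(ω·C) = 0 - j1666 Ω
  Z4: Z = 1/(jωC) = -j/(ω·C) = 0 - j10.48 Ω
  Z5: Z = R = 1450 Ω
  Z6: Z = 1/(jωC) = -j/(ω·C) = 0 - j15.19 Ω
Step 3 — Ladder network (open output): work backward from the far end, alternating series and parallel combinations. Z_in = 41.77 - j3012 Ω = 3013∠-89.2° Ω.

Z = 41.77 - j3012 Ω = 3013∠-89.2° Ω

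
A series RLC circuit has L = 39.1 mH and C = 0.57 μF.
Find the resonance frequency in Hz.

Step 1 — Resonance condition Im(Z)=0 gives ω₀ = 1/√(LC).
Step 2 — ω₀ = 1/√(0.0391·5.7e-07) = 6698 rad/s.
Step 3 — f₀ = ω₀/(2π) = 1066 Hz.

f₀ = 1066 Hz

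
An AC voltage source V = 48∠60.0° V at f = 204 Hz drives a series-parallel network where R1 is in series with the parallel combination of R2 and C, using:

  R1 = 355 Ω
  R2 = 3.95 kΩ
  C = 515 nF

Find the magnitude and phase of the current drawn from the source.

Step 1 — Angular frequency: ω = 2π·f = 2π·204 = 1282 rad/s.
Step 2 — Component impedances:
  R1: Z = R = 355 Ω
  R2: Z = R = 3950 Ω
  C: Z = 1/(jωC) = -j/(ω·C) = 0 - j1515 Ω
Step 3 — Parallel branch: R2 || C = 1/(1/R2 + 1/C) = 506.5 - j1321 Ω.
Step 4 — Series with R1: Z_total = R1 + (R2 || C) = 861.5 - j1321 Ω = 1577∠-56.9° Ω.
Step 5 — Source phasor: V = 48∠60.0° V = 24 + j41.57 V.
Step 6 — Ohm's law: I = V / Z_total = (24 + j41.57) / (861.5 - j1321) = -0.01376 + j0.02715 A.
Step 7 — Convert to polar: |I| = 0.03044 A, ∠I = 116.9°.

I = 0.03044∠116.9° A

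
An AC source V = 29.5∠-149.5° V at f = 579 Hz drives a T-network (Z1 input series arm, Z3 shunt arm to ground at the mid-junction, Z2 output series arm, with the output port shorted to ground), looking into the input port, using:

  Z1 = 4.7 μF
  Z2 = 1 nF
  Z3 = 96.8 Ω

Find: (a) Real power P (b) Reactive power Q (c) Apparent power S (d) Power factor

Step 1 — Angular frequency: ω = 2π·f = 2π·579 = 3638 rad/s.
Step 2 — Component impedances:
  Z1: Z = 1/(jωC) = -j/(ω·C) = 0 - j58.48 Ω
  Z2: Z = 1/(jωC) = -j/(ω·C) = 0 - j2.749e+05 Ω
  Z3: Z = R = 96.8 Ω
Step 3 — With the output port shorted to ground, the output series arm Z2 runs from the junction to ground; the shunt arm Z3 also runs from the junction to ground. They appear in parallel: Z3 || Z2 = 96.8 - j0.03409 Ω.
Step 4 — Series with input arm Z1: Z_in = Z1 + (Z3 || Z2) = 96.8 - j58.52 Ω = 113.1∠-31.2° Ω.
Step 5 — Source phasor: V = 29.5∠-149.5° V = -25.42 - j14.97 V.
Step 6 — Current: I = V / Z = -0.1238 - j0.2295 A = 0.2608∠-118.3° A.
Step 7 — Complex power: S = V·I* = 6.584 - j3.98 VA.
Step 8 — Real power: P = Re(S) = 6.584 W.
Step 9 — Reactive power: Q = Im(S) = -3.98 VAR.
Step 10 — Apparent power: |S| = 7.694 VA.
Step 11 — Power factor: PF = P/|S| = 0.8558 (leading).

(a) P = 6.584 W  (b) Q = -3.98 VAR  (c) S = 7.694 VA  (d) PF = 0.8558 (leading)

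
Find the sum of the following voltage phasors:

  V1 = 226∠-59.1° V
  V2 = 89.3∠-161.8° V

Step 1 — Convert each phasor to rectangular form:
  V1 = 226·(cos(-59.1°) + j·sin(-59.1°)) = 116.1 - j193.9 V
  V2 = 89.3·(cos(-161.8°) + j·sin(-161.8°)) = -84.83 - j27.89 V
Step 2 — Sum components: V_total = 31.23 - j221.8 V.
Step 3 — Convert to polar: |V_total| = 224 V, ∠V_total = -82.0°.

V_total = 224∠-82.0° V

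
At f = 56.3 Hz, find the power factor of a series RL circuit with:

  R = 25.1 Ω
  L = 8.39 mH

Step 1 — Angular frequency: ω = 2π·f = 2π·56.3 = 353.7 rad/s.
Step 2 — Component impedances:
  R: Z = R = 25.1 Ω
  L: Z = jωL = j·353.7·0.00839 = 0 + j2.968 Ω
Step 3 — Series combination: Z_total = R + L = 25.1 + j2.968 Ω = 25.27∠6.7° Ω.
Step 4 — Power factor: PF = cos(φ) = Re(Z)/|Z| = 25.1/25.275 = 0.9931.
Step 5 — Type: Im(Z) = 2.968 ⇒ lagging (phase φ = 6.7°).

PF = 0.9931 (lagging, φ = 6.7°)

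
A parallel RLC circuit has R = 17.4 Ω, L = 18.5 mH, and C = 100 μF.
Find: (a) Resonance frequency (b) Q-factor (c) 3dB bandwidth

Step 1 — Resonance: ω₀ = 1/√(LC) = 1/√(0.0185·0.0001) = 735.2 rad/s.
Step 2 — f₀ = ω₀/(2π) = 117 Hz.
Step 3 — Parallel Q: Q = R/(ω₀L) = 17.4/(735.2·0.0185) = 1.279.
Step 4 — Bandwidth: Δω = ω₀/Q = 574.7 rad/s; BW = Δω/(2π) = 91.47 Hz.

(a) f₀ = 117 Hz  (b) Q = 1.279  (c) BW = 91.47 Hz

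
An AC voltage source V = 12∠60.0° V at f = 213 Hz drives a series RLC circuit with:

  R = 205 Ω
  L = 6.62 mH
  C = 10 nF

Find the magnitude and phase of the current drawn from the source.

Step 1 — Angular frequency: ω = 2π·f = 2π·213 = 1338 rad/s.
Step 2 — Component impedances:
  R: Z = R = 205 Ω
  L: Z = jωL = j·1338·0.00662 = 0 + j8.86 Ω
  C: Z = 1/(jωC) = -j/(ω·C) = 0 - j7.472e+04 Ω
Step 3 — Series combination: Z_total = R + L + C = 205 - j7.471e+04 Ω = 7.471e+04∠-89.8° Ω.
Step 4 — Source phasor: V = 12∠60.0° V = 6 + j10.39 V.
Step 5 — Ohm's law: I = V / Z_total = (6 + j10.39) / (205 - j7.471e+04) = -0.0001389 + j8.069e-05 A.
Step 6 — Convert to polar: |I| = 0.0001606 A, ∠I = 149.8°.

I = 0.0001606∠149.8° A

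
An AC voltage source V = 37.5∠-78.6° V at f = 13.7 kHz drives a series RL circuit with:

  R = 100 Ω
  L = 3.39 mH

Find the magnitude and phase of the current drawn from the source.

Step 1 — Angular frequency: ω = 2π·f = 2π·1.37e+04 = 8.608e+04 rad/s.
Step 2 — Component impedances:
  R: Z = R = 100 Ω
  L: Z = jωL = j·8.608e+04·0.00339 = 0 + j291.8 Ω
Step 3 — Series combination: Z_total = R + L = 100 + j291.8 Ω = 308.5∠71.1° Ω.
Step 4 — Source phasor: V = 37.5∠-78.6° V = 7.412 - j36.76 V.
Step 5 — Ohm's law: I = V / Z_total = (7.412 - j36.76) / (100 + j291.8) = -0.1049 - j0.06136 A.
Step 6 — Convert to polar: |I| = 0.1216 A, ∠I = -149.7°.

I = 0.1216∠-149.7° A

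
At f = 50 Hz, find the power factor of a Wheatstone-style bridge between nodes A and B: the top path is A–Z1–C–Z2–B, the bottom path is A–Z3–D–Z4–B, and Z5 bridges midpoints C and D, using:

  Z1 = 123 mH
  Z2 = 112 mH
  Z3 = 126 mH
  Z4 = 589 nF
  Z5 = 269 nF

Step 1 — Angular frequency: ω = 2π·f = 2π·50 = 314.2 rad/s.
Step 2 — Component impedances:
  Z1: Z = jωL = j·314.2·0.123 = 0 + j38.64 Ω
  Z2: Z = jωL = j·314.2·0.112 = 0 + j35.19 Ω
  Z3: Z = jωL = j·314.2·0.126 = 0 + j39.58 Ω
  Z4: Z = 1/(jωC) = -j/(ω·C) = 0 - j5404 Ω
  Z5: Z = 1/(jωC) = -j/(ω·C) = 0 - j1.183e+04 Ω
Step 3 — Bridge requires nodal analysis (the Z5 bridge couples midpoints C and D, so the two paths cannot be reduced to a simple series/parallel combination). Setting node B to ground and injecting 1 A at node A, the 3-node admittance system at A, C, D solves to V_A = Z_AB = 0 + j74.99 Ω = 74.99∠90.0° Ω.
Step 4 — Power factor: PF = cos(φ) = Re(Z)/|Z| = 0/74.99 = 0.
Step 5 — Type: Im(Z) = 74.99 ⇒ lagging (phase φ = 90.0°).

PF = 0 (lagging, φ = 90.0°)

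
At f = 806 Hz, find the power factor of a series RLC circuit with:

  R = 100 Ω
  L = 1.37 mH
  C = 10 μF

Step 1 — Angular frequency: ω = 2π·f = 2π·806 = 5064 rad/s.
Step 2 — Component impedances:
  R: Z = R = 100 Ω
  L: Z = jωL = j·5064·0.00137 = 0 + j6.938 Ω
  C: Z = 1/(jωC) = -j/(ω·C) = 0 - j19.75 Ω
Step 3 — Series combination: Z_total = R + L + C = 100 - j12.81 Ω = 100.8∠-7.3° Ω.
Step 4 — Power factor: PF = cos(φ) = Re(Z)/|Z| = 100/100.82 = 0.9919.
Step 5 — Type: Im(Z) = -12.81 ⇒ leading (phase φ = -7.3°).

PF = 0.9919 (leading, φ = -7.3°)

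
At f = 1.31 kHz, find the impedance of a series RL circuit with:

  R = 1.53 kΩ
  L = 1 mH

Step 1 — Angular frequency: ω = 2π·f = 2π·1310 = 8231 rad/s.
Step 2 — Component impedances:
  R: Z = R = 1530 Ω
  L: Z = jωL = j·8231·0.001 = 0 + j8.231 Ω
Step 3 — Series combination: Z_total = R + L = 1530 + j8.231 Ω = 1530∠0.3° Ω.

Z = 1530 + j8.231 Ω = 1530∠0.3° Ω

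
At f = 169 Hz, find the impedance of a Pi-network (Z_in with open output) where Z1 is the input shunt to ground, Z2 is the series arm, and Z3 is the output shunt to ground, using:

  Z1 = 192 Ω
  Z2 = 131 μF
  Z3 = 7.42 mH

Step 1 — Angular frequency: ω = 2π·f = 2π·169 = 1062 rad/s.
Step 2 — Component impedances:
  Z1: Z = R = 192 Ω
  Z2: Z = 1/(jωC) = -j/(ω·C) = 0 - j7.189 Ω
  Z3: Z = jωL = j·1062·0.00742 = 0 + j7.879 Ω
Step 3 — With open output, the series arm Z2 and the output shunt Z3 appear in series to ground: Z2 + Z3 = 0 + j0.6901 Ω.
Step 4 — Parallel with input shunt Z1: Z_in = Z1 || (Z2 + Z3) = 0.00248 + j0.6901 Ω = 0.6901∠89.8° Ω.

Z = 0.00248 + j0.6901 Ω = 0.6901∠89.8° Ω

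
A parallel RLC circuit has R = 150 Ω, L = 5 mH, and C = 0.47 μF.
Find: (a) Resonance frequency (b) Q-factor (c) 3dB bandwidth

Step 1 — Resonance: ω₀ = 1/√(LC) = 1/√(0.005·4.7e-07) = 2.063e+04 rad/s.
Step 2 — f₀ = ω₀/(2π) = 3283 Hz.
Step 3 — Parallel Q: Q = R/(ω₀L) = 150/(2.063e+04·0.005) = 1.454.
Step 4 — Bandwidth: Δω = ω₀/Q = 1.418e+04 rad/s; BW = Δω/(2π) = 2258 Hz.

(a) f₀ = 3283 Hz  (b) Q = 1.454  (c) BW = 2258 Hz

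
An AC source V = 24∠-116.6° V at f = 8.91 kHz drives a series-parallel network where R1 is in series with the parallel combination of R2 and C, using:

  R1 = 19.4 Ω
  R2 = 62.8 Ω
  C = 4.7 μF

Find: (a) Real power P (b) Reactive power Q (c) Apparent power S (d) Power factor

Step 1 — Angular frequency: ω = 2π·f = 2π·8910 = 5.598e+04 rad/s.
Step 2 — Component impedances:
  R1: Z = R = 19.4 Ω
  R2: Z = R = 62.8 Ω
  C: Z = 1/(jωC) = -j/(ω·C) = 0 - j3.801 Ω
Step 3 — Parallel branch: R2 || C = 1/(1/R2 + 1/C) = 0.2292 - j3.787 Ω.
Step 4 — Series with R1: Z_total = R1 + (R2 || C) = 19.63 - j3.787 Ω = 19.99∠-10.9° Ω.
Step 5 — Source phasor: V = 24∠-116.6° V = -10.75 - j21.46 V.
Step 6 — Current: I = V / Z = -0.3245 - j1.156 A = 1.201∠-105.7° A.
Step 7 — Complex power: S = V·I* = 28.29 - j5.458 VA.
Step 8 — Real power: P = Re(S) = 28.29 W.
Step 9 — Reactive power: Q = Im(S) = -5.458 VAR.
Step 10 — Apparent power: |S| = 28.81 VA.
Step 11 — Power factor: PF = P/|S| = 0.9819 (leading).

(a) P = 28.29 W  (b) Q = -5.458 VAR  (c) S = 28.81 VA  (d) PF = 0.9819 (leading)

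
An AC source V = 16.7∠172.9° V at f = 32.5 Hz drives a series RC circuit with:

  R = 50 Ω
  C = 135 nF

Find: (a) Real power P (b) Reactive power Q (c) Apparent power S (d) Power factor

Step 1 — Angular frequency: ω = 2π·f = 2π·32.5 = 204.2 rad/s.
Step 2 — Component impedances:
  R: Z = R = 50 Ω
  C: Z = 1/(jωC) = -j/(ω·C) = 0 - j3.627e+04 Ω
Step 3 — Series combination: Z_total = R + C = 50 - j3.627e+04 Ω = 3.627e+04∠-89.9° Ω.
Step 4 — Source phasor: V = 16.7∠172.9° V = -16.57 + j2.064 V.
Step 5 — Current: I = V / Z = -5.753e-05 - j0.0004568 A = 0.0004604∠-97.2° A.
Step 6 — Complex power: S = V·I* = 1.06e-05 - j0.007688 VA.
Step 7 — Real power: P = Re(S) = 1.06e-05 W.
Step 8 — Reactive power: Q = Im(S) = -0.007688 VAR.
Step 9 — Apparent power: |S| = 0.007688 VA.
Step 10 — Power factor: PF = P/|S| = 0.001378 (leading).

(a) P = 1.06e-05 W  (b) Q = -0.007688 VAR  (c) S = 0.007688 VA  (d) PF = 0.001378 (leading)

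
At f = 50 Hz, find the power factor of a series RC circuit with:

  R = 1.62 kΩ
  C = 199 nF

Step 1 — Angular frequency: ω = 2π·f = 2π·50 = 314.2 rad/s.
Step 2 — Component impedances:
  R: Z = R = 1620 Ω
  C: Z = 1/(jωC) = -j/(ω·C) = 0 - j1.6e+04 Ω
Step 3 — Series combination: Z_total = R + C = 1620 - j1.6e+04 Ω = 1.608e+04∠-84.2° Ω.
Step 4 — Power factor: PF = cos(φ) = Re(Z)/|Z| = 1620/16077 = 0.1008.
Step 5 — Type: Im(Z) = -1.6e+04 ⇒ leading (phase φ = -84.2°).

PF = 0.1008 (leading, φ = -84.2°)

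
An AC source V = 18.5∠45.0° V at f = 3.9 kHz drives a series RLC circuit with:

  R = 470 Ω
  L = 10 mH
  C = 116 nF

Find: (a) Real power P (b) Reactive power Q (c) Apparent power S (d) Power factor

Step 1 — Angular frequency: ω = 2π·f = 2π·3900 = 2.45e+04 rad/s.
Step 2 — Component impedances:
  R: Z = R = 470 Ω
  L: Z = jωL = j·2.45e+04·0.01 = 0 + j245 Ω
  C: Z = 1/(jωC) = -j/(ω·C) = 0 - j351.8 Ω
Step 3 — Series combination: Z_total = R + L + C = 470 - j106.8 Ω = 482∠-12.8° Ω.
Step 4 — Source phasor: V = 18.5∠45.0° V = 13.08 + j13.08 V.
Step 5 — Current: I = V / Z = 0.02046 + j0.03248 A = 0.03838∠57.8° A.
Step 6 — Complex power: S = V·I* = 0.6925 - j0.1573 VA.
Step 7 — Real power: P = Re(S) = 0.6925 W.
Step 8 — Reactive power: Q = Im(S) = -0.1573 VAR.
Step 9 — Apparent power: |S| = 0.7101 VA.
Step 10 — Power factor: PF = P/|S| = 0.9752 (leading).

(a) P = 0.6925 W  (b) Q = -0.1573 VAR  (c) S = 0.7101 VA  (d) PF = 0.9752 (leading)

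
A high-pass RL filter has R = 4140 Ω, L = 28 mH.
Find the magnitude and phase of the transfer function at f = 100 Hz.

Step 1 — Angular frequency: ω = 2π·100 = 628.3 rad/s.
Step 2 — Transfer function: H(jω) = jωL/(R + jωL).
Step 3 — Numerator jωL = j·17.59; denominator R + jωL = 4140 + j17.59.
Step 4 — H = 1.806e-05 + j0.004249.
Step 5 — Magnitude: |H| = 0.004249 (-47.4 dB); phase: φ = 89.8°.

|H| = 0.004249 (-47.4 dB), φ = 89.8°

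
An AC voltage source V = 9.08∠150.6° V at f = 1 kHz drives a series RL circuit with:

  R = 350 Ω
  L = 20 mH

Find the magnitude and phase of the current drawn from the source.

Step 1 — Angular frequency: ω = 2π·f = 2π·1000 = 6283 rad/s.
Step 2 — Component impedances:
  R: Z = R = 350 Ω
  L: Z = jωL = j·6283·0.02 = 0 + j125.7 Ω
Step 3 — Series combination: Z_total = R + L = 350 + j125.7 Ω = 371.9∠19.8° Ω.
Step 4 — Source phasor: V = 9.08∠150.6° V = -7.911 + j4.457 V.
Step 5 — Ohm's law: I = V / Z_total = (-7.911 + j4.457) / (350 + j125.7) = -0.01597 + j0.01847 A.
Step 6 — Convert to polar: |I| = 0.02442 A, ∠I = 130.8°.

I = 0.02442∠130.8° A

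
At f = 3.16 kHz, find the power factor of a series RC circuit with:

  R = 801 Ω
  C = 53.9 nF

Step 1 — Angular frequency: ω = 2π·f = 2π·3160 = 1.985e+04 rad/s.
Step 2 — Component impedances:
  R: Z = R = 801 Ω
  C: Z = 1/(jωC) = -j/(ω·C) = 0 - j934.4 Ω
Step 3 — Series combination: Z_total = R + C = 801 - j934.4 Ω = 1231∠-49.4° Ω.
Step 4 — Power factor: PF = cos(φ) = Re(Z)/|Z| = 801/1230.8 = 0.6508.
Step 5 — Type: Im(Z) = -934.4 ⇒ leading (phase φ = -49.4°).

PF = 0.6508 (leading, φ = -49.4°)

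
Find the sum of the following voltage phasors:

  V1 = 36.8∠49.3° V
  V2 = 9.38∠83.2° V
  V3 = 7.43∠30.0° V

Step 1 — Convert each phasor to rectangular form:
  V1 = 36.8·(cos(49.3°) + j·sin(49.3°)) = 24 + j27.9 V
  V2 = 9.38·(cos(83.2°) + j·sin(83.2°)) = 1.111 + j9.314 V
  V3 = 7.43·(cos(30.0°) + j·sin(30.0°)) = 6.435 + j3.715 V
Step 2 — Sum components: V_total = 31.54 + j40.93 V.
Step 3 — Convert to polar: |V_total| = 51.67 V, ∠V_total = 52.4°.

V_total = 51.67∠52.4° V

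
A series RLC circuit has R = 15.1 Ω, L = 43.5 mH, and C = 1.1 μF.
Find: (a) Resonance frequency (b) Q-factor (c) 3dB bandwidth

Step 1 — Resonance: ω₀ = 1/√(LC) = 1/√(0.0435·1.1e-06) = 4572 rad/s.
Step 2 — f₀ = ω₀/(2π) = 727.6 Hz.
Step 3 — Series Q: Q = ω₀L/R = 4572·0.0435/15.1 = 13.17.
Step 4 — Bandwidth: Δω = ω₀/Q = 347.1 rad/s; BW = Δω/(2π) = 55.25 Hz.

(a) f₀ = 727.6 Hz  (b) Q = 13.17  (c) BW = 55.25 Hz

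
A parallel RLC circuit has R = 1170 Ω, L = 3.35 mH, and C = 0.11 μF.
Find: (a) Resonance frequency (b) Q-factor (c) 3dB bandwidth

Step 1 — Resonance: ω₀ = 1/√(LC) = 1/√(0.00335·1.1e-07) = 5.209e+04 rad/s.
Step 2 — f₀ = ω₀/(2π) = 8291 Hz.
Step 3 — Parallel Q: Q = R/(ω₀L) = 1170/(5.209e+04·0.00335) = 6.704.
Step 4 — Bandwidth: Δω = ω₀/Q = 7770 rad/s; BW = Δω/(2π) = 1237 Hz.

(a) f₀ = 8291 Hz  (b) Q = 6.704  (c) BW = 1237 Hz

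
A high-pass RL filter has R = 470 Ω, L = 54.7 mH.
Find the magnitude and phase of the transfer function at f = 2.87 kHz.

Step 1 — Angular frequency: ω = 2π·2870 = 1.803e+04 rad/s.
Step 2 — Transfer function: H(jω) = jωL/(R + jωL).
Step 3 — Numerator jωL = j·986.4; denominator R + jωL = 470 + j986.4.
Step 4 — H = 0.815 + j0.3883.
Step 5 — Magnitude: |H| = 0.9028 (-0.9 dB); phase: φ = 25.5°.

|H| = 0.9028 (-0.9 dB), φ = 25.5°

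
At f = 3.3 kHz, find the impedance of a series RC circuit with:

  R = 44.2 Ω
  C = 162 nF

Step 1 — Angular frequency: ω = 2π·f = 2π·3300 = 2.073e+04 rad/s.
Step 2 — Component impedances:
  R: Z = R = 44.2 Ω
  C: Z = 1/(jωC) = -j/(ω·C) = 0 - j297.7 Ω
Step 3 — Series combination: Z_total = R + C = 44.2 - j297.7 Ω = 301∠-81.6° Ω.

Z = 44.2 - j297.7 Ω = 301∠-81.6° Ω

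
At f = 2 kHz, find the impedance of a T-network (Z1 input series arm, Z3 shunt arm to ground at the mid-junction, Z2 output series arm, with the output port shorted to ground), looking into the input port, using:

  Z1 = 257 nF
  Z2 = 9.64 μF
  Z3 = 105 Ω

Step 1 — Angular frequency: ω = 2π·f = 2π·2000 = 1.257e+04 rad/s.
Step 2 — Component impedances:
  Z1: Z = 1/(jωC) = -j/(ω·C) = 0 - j309.6 Ω
  Z2: Z = 1/(jωC) = -j/(ω·C) = 0 - j8.255 Ω
  Z3: Z = R = 105 Ω
Step 3 — With the output port shorted to ground, the output series arm Z2 runs from the junction to ground; the shunt arm Z3 also runs from the junction to ground. They appear in parallel: Z3 || Z2 = 0.645 - j8.204 Ω.
Step 4 — Series with input arm Z1: Z_in = Z1 + (Z3 || Z2) = 0.645 - j317.8 Ω = 317.8∠-89.9° Ω.

Z = 0.645 - j317.8 Ω = 317.8∠-89.9° Ω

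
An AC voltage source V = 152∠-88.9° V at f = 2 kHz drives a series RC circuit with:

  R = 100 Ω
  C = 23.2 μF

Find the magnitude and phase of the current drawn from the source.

Step 1 — Angular frequency: ω = 2π·f = 2π·2000 = 1.257e+04 rad/s.
Step 2 — Component impedances:
  R: Z = R = 100 Ω
  C: Z = 1/(jωC) = -j/(ω·C) = 0 - j3.43 Ω
Step 3 — Series combination: Z_total = R + C = 100 - j3.43 Ω = 100.1∠-2.0° Ω.
Step 4 — Source phasor: V = 152∠-88.9° V = 2.918 - j152 V.
Step 5 — Ohm's law: I = V / Z_total = (2.918 - j152) / (100 - j3.43) = 0.08121 - j1.517 A.
Step 6 — Convert to polar: |I| = 1.519 A, ∠I = -86.9°.

I = 1.519∠-86.9° A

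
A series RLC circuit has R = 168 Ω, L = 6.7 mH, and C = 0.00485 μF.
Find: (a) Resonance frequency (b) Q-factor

Step 1 — Resonance condition Im(Z)=0 gives ω₀ = 1/√(LC).
Step 2 — ω₀ = 1/√(0.0067·4.85e-09) = 1.754e+05 rad/s.
Step 3 — f₀ = ω₀/(2π) = 2.792e+04 Hz.
Step 4 — Series Q: Q = ω₀L/R = 1.754e+05·0.0067/168 = 6.996.

(a) f₀ = 2.792e+04 Hz  (b) Q = 6.996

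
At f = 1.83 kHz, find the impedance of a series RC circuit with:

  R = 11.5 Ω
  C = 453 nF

Step 1 — Angular frequency: ω = 2π·f = 2π·1830 = 1.15e+04 rad/s.
Step 2 — Component impedances:
  R: Z = R = 11.5 Ω
  C: Z = 1/(jωC) = -j/(ω·C) = 0 - j192 Ω
Step 3 — Series combination: Z_total = R + C = 11.5 - j192 Ω = 192.3∠-86.6° Ω.

Z = 11.5 - j192 Ω = 192.3∠-86.6° Ω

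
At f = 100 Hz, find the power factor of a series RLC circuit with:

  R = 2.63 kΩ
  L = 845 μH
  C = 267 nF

Step 1 — Angular frequency: ω = 2π·f = 2π·100 = 628.3 rad/s.
Step 2 — Component impedances:
  R: Z = R = 2630 Ω
  L: Z = jωL = j·628.3·0.000845 = 0 + j0.5309 Ω
  C: Z = 1/(jωC) = -j/(ω·C) = 0 - j5961 Ω
Step 3 — Series combination: Z_total = R + L + C = 2630 - j5960 Ω = 6515∠-66.2° Ω.
Step 4 — Power factor: PF = cos(φ) = Re(Z)/|Z| = 2630/6515 = 0.4037.
Step 5 — Type: Im(Z) = -5960 ⇒ leading (phase φ = -66.2°).

PF = 0.4037 (leading, φ = -66.2°)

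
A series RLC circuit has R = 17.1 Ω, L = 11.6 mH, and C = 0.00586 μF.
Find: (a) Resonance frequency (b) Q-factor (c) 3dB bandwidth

Step 1 — Resonance condition Im(Z)=0 gives ω₀ = 1/√(LC).
Step 2 — ω₀ = 1/√(0.0116·5.86e-09) = 1.213e+05 rad/s.
Step 3 — f₀ = ω₀/(2π) = 1.93e+04 Hz.
Step 4 — Series Q: Q = ω₀L/R = 1.213e+05·0.0116/17.1 = 82.28.
Step 5 — 3dB bandwidth: Δω = ω₀/Q = 1474 rad/s; BW = Δω/(2π) = 234.6 Hz.

(a) f₀ = 1.93e+04 Hz  (b) Q = 82.28  (c) BW = 234.6 Hz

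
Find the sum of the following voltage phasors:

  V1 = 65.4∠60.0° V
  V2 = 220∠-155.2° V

Step 1 — Convert each phasor to rectangular form:
  V1 = 65.4·(cos(60.0°) + j·sin(60.0°)) = 32.7 + j56.64 V
  V2 = 220·(cos(-155.2°) + j·sin(-155.2°)) = -199.7 - j92.28 V
Step 2 — Sum components: V_total = -167 - j35.64 V.
Step 3 — Convert to polar: |V_total| = 170.8 V, ∠V_total = -168.0°.

V_total = 170.8∠-168.0° V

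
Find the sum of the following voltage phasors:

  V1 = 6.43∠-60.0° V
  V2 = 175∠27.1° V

Step 1 — Convert each phasor to rectangular form:
  V1 = 6.43·(cos(-60.0°) + j·sin(-60.0°)) = 3.215 - j5.569 V
  V2 = 175·(cos(27.1°) + j·sin(27.1°)) = 155.8 + j79.72 V
Step 2 — Sum components: V_total = 159 + j74.15 V.
Step 3 — Convert to polar: |V_total| = 175.4 V, ∠V_total = 25.0°.

V_total = 175.4∠25.0° V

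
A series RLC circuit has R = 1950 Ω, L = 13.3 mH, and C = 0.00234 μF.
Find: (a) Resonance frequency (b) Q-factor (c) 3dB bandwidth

Step 1 — Resonance condition Im(Z)=0 gives ω₀ = 1/√(LC).
Step 2 — ω₀ = 1/√(0.0133·2.34e-09) = 1.793e+05 rad/s.
Step 3 — f₀ = ω₀/(2π) = 2.853e+04 Hz.
Step 4 — Series Q: Q = ω₀L/R = 1.793e+05·0.0133/1950 = 1.223.
Step 5 — 3dB bandwidth: Δω = ω₀/Q = 1.466e+05 rad/s; BW = Δω/(2π) = 2.333e+04 Hz.

(a) f₀ = 2.853e+04 Hz  (b) Q = 1.223  (c) BW = 2.333e+04 Hz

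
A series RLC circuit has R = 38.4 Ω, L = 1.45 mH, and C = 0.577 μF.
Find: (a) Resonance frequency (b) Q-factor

Step 1 — Resonance condition Im(Z)=0 gives ω₀ = 1/√(LC).
Step 2 — ω₀ = 1/√(0.00145·5.77e-07) = 3.457e+04 rad/s.
Step 3 — f₀ = ω₀/(2π) = 5502 Hz.
Step 4 — Series Q: Q = ω₀L/R = 3.457e+04·0.00145/38.4 = 1.305.

(a) f₀ = 5502 Hz  (b) Q = 1.305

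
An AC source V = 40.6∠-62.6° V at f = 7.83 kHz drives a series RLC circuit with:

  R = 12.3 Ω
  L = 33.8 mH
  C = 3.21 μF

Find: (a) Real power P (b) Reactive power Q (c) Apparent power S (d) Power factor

Step 1 — Angular frequency: ω = 2π·f = 2π·7830 = 4.92e+04 rad/s.
Step 2 — Component impedances:
  R: Z = R = 12.3 Ω
  L: Z = jωL = j·4.92e+04·0.0338 = 0 + j1663 Ω
  C: Z = 1/(jωC) = -j/(ω·C) = 0 - j6.332 Ω
Step 3 — Series combination: Z_total = R + L + C = 12.3 + j1657 Ω = 1657∠89.6° Ω.
Step 4 — Source phasor: V = 40.6∠-62.6° V = 18.68 - j36.05 V.
Step 5 — Current: I = V / Z = -0.02167 - j0.01144 A = 0.02451∠-152.2° A.
Step 6 — Complex power: S = V·I* = 0.007388 + j0.995 VA.
Step 7 — Real power: P = Re(S) = 0.007388 W.
Step 8 — Reactive power: Q = Im(S) = 0.995 VAR.
Step 9 — Apparent power: |S| = 0.995 VA.
Step 10 — Power factor: PF = P/|S| = 0.007425 (lagging).

(a) P = 0.007388 W  (b) Q = 0.995 VAR  (c) S = 0.995 VA  (d) PF = 0.007425 (lagging)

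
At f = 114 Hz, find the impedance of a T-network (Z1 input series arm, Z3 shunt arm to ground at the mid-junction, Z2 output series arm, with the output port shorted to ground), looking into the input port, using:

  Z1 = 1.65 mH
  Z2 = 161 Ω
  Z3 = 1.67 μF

Step 1 — Angular frequency: ω = 2π·f = 2π·114 = 716.3 rad/s.
Step 2 — Component impedances:
  Z1: Z = jωL = j·716.3·0.00165 = 0 + j1.182 Ω
  Z2: Z = R = 161 Ω
  Z3: Z = 1/(jωC) = -j/(ω·C) = 0 - j836 Ω
Step 3 — With the output port shorted to ground, the output series arm Z2 runs from the junction to ground; the shunt arm Z3 also runs from the junction to ground. They appear in parallel: Z3 || Z2 = 155.2 - j29.9 Ω.
Step 4 — Series with input arm Z1: Z_in = Z1 + (Z3 || Z2) = 155.2 - j28.72 Ω = 157.9∠-10.5° Ω.

Z = 155.2 - j28.72 Ω = 157.9∠-10.5° Ω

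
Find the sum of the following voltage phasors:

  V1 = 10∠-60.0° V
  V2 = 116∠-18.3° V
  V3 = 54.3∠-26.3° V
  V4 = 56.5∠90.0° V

Step 1 — Convert each phasor to rectangular form:
  V1 = 10·(cos(-60.0°) + j·sin(-60.0°)) = 5 - j8.66 V
  V2 = 116·(cos(-18.3°) + j·sin(-18.3°)) = 110.1 - j36.42 V
  V3 = 54.3·(cos(-26.3°) + j·sin(-26.3°)) = 48.68 - j24.06 V
  V4 = 56.5·(cos(90.0°) + j·sin(90.0°)) = 0 + j56.5 V
Step 2 — Sum components: V_total = 163.8 - j12.64 V.
Step 3 — Convert to polar: |V_total| = 164.3 V, ∠V_total = -4.4°.

V_total = 164.3∠-4.4° V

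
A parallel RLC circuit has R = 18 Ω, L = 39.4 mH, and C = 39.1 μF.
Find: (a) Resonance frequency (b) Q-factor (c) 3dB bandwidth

Step 1 — Resonance: ω₀ = 1/√(LC) = 1/√(0.0394·3.91e-05) = 805.7 rad/s.
Step 2 — f₀ = ω₀/(2π) = 128.2 Hz.
Step 3 — Parallel Q: Q = R/(ω₀L) = 18/(805.7·0.0394) = 0.567.
Step 4 — Bandwidth: Δω = ω₀/Q = 1421 rad/s; BW = Δω/(2π) = 226.1 Hz.

(a) f₀ = 128.2 Hz  (b) Q = 0.567  (c) BW = 226.1 Hz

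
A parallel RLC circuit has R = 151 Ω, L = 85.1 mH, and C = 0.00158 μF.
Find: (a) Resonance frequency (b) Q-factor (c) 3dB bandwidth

Step 1 — Resonance: ω₀ = 1/√(LC) = 1/√(0.0851·1.58e-09) = 8.624e+04 rad/s.
Step 2 — f₀ = ω₀/(2π) = 1.373e+04 Hz.
Step 3 — Parallel Q: Q = R/(ω₀L) = 151/(8.624e+04·0.0851) = 0.02058.
Step 4 — Bandwidth: Δω = ω₀/Q = 4.191e+06 rad/s; BW = Δω/(2π) = 6.671e+05 Hz.

(a) f₀ = 1.373e+04 Hz  (b) Q = 0.02058  (c) BW = 6.671e+05 Hz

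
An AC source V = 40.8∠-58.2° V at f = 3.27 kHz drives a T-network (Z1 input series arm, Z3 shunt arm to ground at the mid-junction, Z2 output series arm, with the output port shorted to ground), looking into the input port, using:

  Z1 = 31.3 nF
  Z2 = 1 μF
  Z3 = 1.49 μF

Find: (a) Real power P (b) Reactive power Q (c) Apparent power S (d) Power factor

Step 1 — Angular frequency: ω = 2π·f = 2π·3270 = 2.055e+04 rad/s.
Step 2 — Component impedances:
  Z1: Z = 1/(jωC) = -j/(ω·C) = 0 - j1555 Ω
  Z2: Z = 1/(jωC) = -j/(ω·C) = 0 - j48.67 Ω
  Z3: Z = 1/(jωC) = -j/(ω·C) = 0 - j32.67 Ω
Step 3 — With the output port shorted to ground, the output series arm Z2 runs from the junction to ground; the shunt arm Z3 also runs from the junction to ground. They appear in parallel: Z3 || Z2 = 0 - j19.55 Ω.
Step 4 — Series with input arm Z1: Z_in = Z1 + (Z3 || Z2) = 0 - j1575 Ω = 1575∠-90.0° Ω.
Step 5 — Source phasor: V = 40.8∠-58.2° V = 21.5 - j34.68 V.
Step 6 — Current: I = V / Z = 0.02202 + j0.01365 A = 0.02591∠31.8° A.
Step 7 — Complex power: S = V·I* = 0 - j1.057 VA.
Step 8 — Real power: P = Re(S) = 0 W.
Step 9 — Reactive power: Q = Im(S) = -1.057 VAR.
Step 10 — Apparent power: |S| = 1.057 VA.
Step 11 — Power factor: PF = P/|S| = 0 (leading).

(a) P = 0 W  (b) Q = -1.057 VAR  (c) S = 1.057 VA  (d) PF = 0 (leading)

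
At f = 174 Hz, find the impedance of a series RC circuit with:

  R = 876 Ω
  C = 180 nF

Step 1 — Angular frequency: ω = 2π·f = 2π·174 = 1093 rad/s.
Step 2 — Component impedances:
  R: Z = R = 876 Ω
  C: Z = 1/(jωC) = -j/(ω·C) = 0 - j5082 Ω
Step 3 — Series combination: Z_total = R + C = 876 - j5082 Ω = 5157∠-80.2° Ω.

Z = 876 - j5082 Ω = 5157∠-80.2° Ω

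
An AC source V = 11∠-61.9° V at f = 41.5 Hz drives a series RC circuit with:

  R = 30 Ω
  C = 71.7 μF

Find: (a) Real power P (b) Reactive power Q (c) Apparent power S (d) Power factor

Step 1 — Angular frequency: ω = 2π·f = 2π·41.5 = 260.8 rad/s.
Step 2 — Component impedances:
  R: Z = R = 30 Ω
  C: Z = 1/(jωC) = -j/(ω·C) = 0 - j53.49 Ω
Step 3 — Series combination: Z_total = R + C = 30 - j53.49 Ω = 61.33∠-60.7° Ω.
Step 4 — Source phasor: V = 11∠-61.9° V = 5.181 - j9.703 V.
Step 5 — Current: I = V / Z = 0.1793 - j0.003716 A = 0.1794∠-1.2° A.
Step 6 — Complex power: S = V·I* = 0.9652 - j1.721 VA.
Step 7 — Real power: P = Re(S) = 0.9652 W.
Step 8 — Reactive power: Q = Im(S) = -1.721 VAR.
Step 9 — Apparent power: |S| = 1.973 VA.
Step 10 — Power factor: PF = P/|S| = 0.4892 (leading).

(a) P = 0.9652 W  (b) Q = -1.721 VAR  (c) S = 1.973 VA  (d) PF = 0.4892 (leading)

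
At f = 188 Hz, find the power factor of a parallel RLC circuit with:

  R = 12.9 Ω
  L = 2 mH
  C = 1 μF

Step 1 — Angular frequency: ω = 2π·f = 2π·188 = 1181 rad/s.
Step 2 — Component impedances:
  R: Z = R = 12.9 Ω
  L: Z = jωL = j·1181·0.002 = 0 + j2.362 Ω
  C: Z = 1/(jωC) = -j/(ω·C) = 0 - j846.6 Ω
Step 3 — Parallel combination: 1/Z_total = 1/R + 1/L + 1/C; Z_total = 0.4209 + j2.292 Ω = 2.33∠79.6° Ω.
Step 4 — Power factor: PF = cos(φ) = Re(Z)/|Z| = 0.4209/2.33 = 0.1806.
Step 5 — Type: Im(Z) = 2.292 ⇒ lagging (phase φ = 79.6°).

PF = 0.1806 (lagging, φ = 79.6°)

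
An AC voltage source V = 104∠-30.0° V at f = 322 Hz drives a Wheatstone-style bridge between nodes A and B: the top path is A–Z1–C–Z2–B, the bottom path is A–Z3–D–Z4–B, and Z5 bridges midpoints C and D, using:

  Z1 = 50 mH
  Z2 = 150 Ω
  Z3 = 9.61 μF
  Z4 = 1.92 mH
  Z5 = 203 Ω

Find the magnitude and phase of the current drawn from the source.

Step 1 — Angular frequency: ω = 2π·f = 2π·322 = 2023 rad/s.
Step 2 — Component impedances:
  Z1: Z = jωL = j·2023·0.05 = 0 + j101.2 Ω
  Z2: Z = R = 150 Ω
  Z3: Z = 1/(jωC) = -j/(ω·C) = 0 - j51.43 Ω
  Z4: Z = jωL = j·2023·0.00192 = 0 + j3.885 Ω
  Z5: Z = R = 203 Ω
Step 3 — Bridge requires nodal analysis (the Z5 bridge couples midpoints C and D, so the two paths cannot be reduced to a simple series/parallel combination). Setting node B to ground and injecting 1 A at node A, the 3-node admittance system at A, C, D solves to V_A = Z_AB = 20.84 - j59.82 Ω = 63.35∠-70.8° Ω.
Step 4 — Source phasor: V = 104∠-30.0° V = 90.07 - j52 V.
Step 5 — Ohm's law: I = V / Z_total = (90.07 - j52) / (20.84 - j59.82) = 1.243 + j1.073 A.
Step 6 — Convert to polar: |I| = 1.642 A, ∠I = 40.8°.

I = 1.642∠40.8° A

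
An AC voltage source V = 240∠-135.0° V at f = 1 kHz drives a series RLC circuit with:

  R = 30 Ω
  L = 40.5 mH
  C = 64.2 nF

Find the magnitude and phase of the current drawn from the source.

Step 1 — Angular frequency: ω = 2π·f = 2π·1000 = 6283 rad/s.
Step 2 — Component impedances:
  R: Z = R = 30 Ω
  L: Z = jωL = j·6283·0.0405 = 0 + j254.5 Ω
  C: Z = 1/(jωC) = -j/(ω·C) = 0 - j2479 Ω
Step 3 — Series combination: Z_total = R + L + C = 30 - j2225 Ω = 2225∠-89.2° Ω.
Step 4 — Source phasor: V = 240∠-135.0° V = -169.7 - j169.7 V.
Step 5 — Ohm's law: I = V / Z_total = (-169.7 - j169.7) / (30 - j2225) = 0.07524 - j0.0773 A.
Step 6 — Convert to polar: |I| = 0.1079 A, ∠I = -45.8°.

I = 0.1079∠-45.8° A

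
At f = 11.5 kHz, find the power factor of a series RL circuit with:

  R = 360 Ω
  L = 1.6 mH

Step 1 — Angular frequency: ω = 2π·f = 2π·1.15e+04 = 7.226e+04 rad/s.
Step 2 — Component impedances:
  R: Z = R = 360 Ω
  L: Z = jωL = j·7.226e+04·0.0016 = 0 + j115.6 Ω
Step 3 — Series combination: Z_total = R + L = 360 + j115.6 Ω = 378.1∠17.8° Ω.
Step 4 — Power factor: PF = cos(φ) = Re(Z)/|Z| = 360/378.1 = 0.9521.
Step 5 — Type: Im(Z) = 115.6 ⇒ lagging (phase φ = 17.8°).

PF = 0.9521 (lagging, φ = 17.8°)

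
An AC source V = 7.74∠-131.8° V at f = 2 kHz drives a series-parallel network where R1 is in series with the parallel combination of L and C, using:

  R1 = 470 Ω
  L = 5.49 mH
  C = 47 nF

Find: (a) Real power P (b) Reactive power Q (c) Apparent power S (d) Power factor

Step 1 — Angular frequency: ω = 2π·f = 2π·2000 = 1.257e+04 rad/s.
Step 2 — Component impedances:
  R1: Z = R = 470 Ω
  L: Z = jωL = j·1.257e+04·0.00549 = 0 + j68.99 Ω
  C: Z = 1/(jωC) = -j/(ω·C) = 0 - j1693 Ω
Step 3 — Parallel branch: L || C = 1/(1/L + 1/C) = 0 + j71.92 Ω.
Step 4 — Series with R1: Z_total = R1 + (L || C) = 470 + j71.92 Ω = 475.5∠8.7° Ω.
Step 5 — Source phasor: V = 7.74∠-131.8° V = -5.159 - j5.77 V.
Step 6 — Current: I = V / Z = -0.01256 - j0.01035 A = 0.01628∠-140.5° A.
Step 7 — Complex power: S = V·I* = 0.1245 + j0.01906 VA.
Step 8 — Real power: P = Re(S) = 0.1245 W.
Step 9 — Reactive power: Q = Im(S) = 0.01906 VAR.
Step 10 — Apparent power: |S| = 0.126 VA.
Step 11 — Power factor: PF = P/|S| = 0.9885 (lagging).

(a) P = 0.1245 W  (b) Q = 0.01906 VAR  (c) S = 0.126 VA  (d) PF = 0.9885 (lagging)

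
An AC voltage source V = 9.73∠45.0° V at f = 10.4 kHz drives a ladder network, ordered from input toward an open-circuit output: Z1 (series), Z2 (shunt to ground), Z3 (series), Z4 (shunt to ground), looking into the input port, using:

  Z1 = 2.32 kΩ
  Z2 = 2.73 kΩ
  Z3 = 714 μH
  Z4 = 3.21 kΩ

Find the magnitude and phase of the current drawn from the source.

Step 1 — Angular frequency: ω = 2π·f = 2π·1.04e+04 = 6.535e+04 rad/s.
Step 2 — Component impedances:
  Z1: Z = R = 2320 Ω
  Z2: Z = R = 2730 Ω
  Z3: Z = jωL = j·6.535e+04·0.000714 = 0 + j46.66 Ω
  Z4: Z = R = 3210 Ω
Step 3 — Ladder network (open output): work backward from the far end, alternating series and parallel combinations. Z_in = 3795 + j9.855 Ω = 3795∠0.1° Ω.
Step 4 — Source phasor: V = 9.73∠45.0° V = 6.88 + j6.88 V.
Step 5 — Ohm's law: I = V / Z_total = (6.88 + j6.88) / (3795 + j9.855) = 0.001817 + j0.001808 A.
Step 6 — Convert to polar: |I| = 0.002564 A, ∠I = 44.9°.

I = 0.002564∠44.9° A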